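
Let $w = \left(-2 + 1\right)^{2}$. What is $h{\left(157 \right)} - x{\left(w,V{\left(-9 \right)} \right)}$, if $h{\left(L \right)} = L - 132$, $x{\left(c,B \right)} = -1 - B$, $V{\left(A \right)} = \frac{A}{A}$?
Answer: $27$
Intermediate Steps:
$V{\left(A \right)} = 1$
$w = 1$ ($w = \left(-1\right)^{2} = 1$)
$h{\left(L \right)} = -132 + L$
$h{\left(157 \right)} - x{\left(w,V{\left(-9 \right)} \right)} = \left(-132 + 157\right) - \left(-1 - 1\right) = 25 - \left(-1 - 1\right) = 25 - -2 = 25 + 2 = 27$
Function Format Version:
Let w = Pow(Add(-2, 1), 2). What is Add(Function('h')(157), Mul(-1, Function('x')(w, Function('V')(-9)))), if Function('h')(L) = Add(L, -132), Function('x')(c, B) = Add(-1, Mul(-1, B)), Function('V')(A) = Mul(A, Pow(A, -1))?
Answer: 27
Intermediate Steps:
Function('V')(A) = 1
w = 1 (w = Pow(-1, 2) = 1)
Function('h')(L) = Add(-132, L)
Add(Function('h')(157), Mul(-1, Function('x')(w, Function('V')(-9)))) = Add(Add(-132, 157), Mul(-1, Add(-1, Mul(-1, 1)))) = Add(25, Mul(-1, Add(-1, -1))) = Add(25, Mul(-1, -2)) = Add(25, 2) = 27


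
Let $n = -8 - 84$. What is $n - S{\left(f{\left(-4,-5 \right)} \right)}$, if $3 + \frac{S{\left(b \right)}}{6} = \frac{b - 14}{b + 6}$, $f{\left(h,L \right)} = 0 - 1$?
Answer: $-56$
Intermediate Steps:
$f{\left(h,L \right)} = -1$
$n = -92$ ($n = -8 - 84 = -92$)
$S{\left(b \right)} = -18 + \frac{6 \left(-14 + b\right)}{6 + b}$ ($S{\left(b \right)} = -18 + 6 \frac{b - 14}{b + 6} = -18 + 6 \frac{-14 + b}{6 + b} = -18 + \frac{6 \left(-14 + b\right)}{6 + b}$)
$n - S{\left(f{\left(-4,-5 \right)} \right)} = -92 - \frac{12 \left(-16 - -1\right)}{6 - 1} = -92 - \frac{12 \left(-16 + 1\right)}{5} = -92 - 12 \cdot \frac{1}{5} \left(-15\right) = -92 - -36 = -92 + 36 = -56$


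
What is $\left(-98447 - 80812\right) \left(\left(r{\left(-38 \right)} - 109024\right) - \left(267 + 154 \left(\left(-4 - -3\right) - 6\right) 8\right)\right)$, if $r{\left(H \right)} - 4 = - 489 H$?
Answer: $14713757979$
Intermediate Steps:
$r{\left(H \right)} = 4 - 489 H$
$\left(-98447 - 80812\right) \left(\left(r{\left(-38 \right)} - 109024\right) - \left(267 + 154 \left(\left(-4 - -3\right) - 6\right) 8\right)\right) = \left(-98447 - 80812\right) \left(\left(\left(4 - -18582\right) - 109024\right) - \left(267 + 154 \left(\left(-4 - -3\right) - 6\right) 8\right)\right) = - 179259 \left(\left(\left(4 + 18582\right) - 109024\right) - \left(267 + 154 \left(\left(-4 + 3\right) - 6\right) 8\right)\right) = - 179259 \left(\left(18586 - 109024\right) - \left(267 + 154 \left(-1 - 6\right) 8\right)\right) = - 179259 \left(-90438 - \left(267 + 154 \left(\left(-7\right) 8\right)\right)\right) = - 179259 \left(-90438 - -8357\right) = - 179259 \left(-90438 + \left(-267 + 8624\right)\right) = - 179259 \left(-90438 + 8357\right) = \left(-179259\right) \left(-82081\right) = 14713757979$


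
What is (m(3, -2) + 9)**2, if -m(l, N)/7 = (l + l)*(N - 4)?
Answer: 68121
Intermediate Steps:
m(l, N) = -14*l*(-4 + N) (m(l, N) = -7*(l + l)*(N - 4) = -7*2*l*(-4 + N) = -14*l*(-4 + N))
(m(3, -2) + 9)**2 = (14*3*(4 - 1*(-2)) + 9)**2 = (14*3*(4 + 2) + 9)**2 = (14*3*6 + 9)**2 = (252 + 9)**2 = 261**2 = 68121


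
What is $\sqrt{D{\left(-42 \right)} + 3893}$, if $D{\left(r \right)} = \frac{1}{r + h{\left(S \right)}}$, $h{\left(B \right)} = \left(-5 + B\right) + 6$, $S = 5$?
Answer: $\frac{\sqrt{140147}}{6} \approx 62.394$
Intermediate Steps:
$h{\left(B \right)} = 1 + B$
$D{\left(r \right)} = \frac{1}{6 + r}$ ($D{\left(r \right)} = \frac{1}{r + \left(1 + 5\right)} = \frac{1}{r + 6} = \frac{1}{6 + r}$)
$\sqrt{D{\left(-42 \right)} + 3893} = \sqrt{\frac{1}{6 - 42} + 3893} = \sqrt{\frac{1}{-36} + 3893} = \sqrt{- \frac{1}{36} + 3893} = \sqrt{\frac{140147}{36}} = \frac{\sqrt{140147}}{6}$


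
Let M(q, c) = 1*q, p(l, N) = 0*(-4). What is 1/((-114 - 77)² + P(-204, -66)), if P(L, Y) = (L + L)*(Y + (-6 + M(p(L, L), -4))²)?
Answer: 1/48721 ≈ 2.0525e-5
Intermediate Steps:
p(l, N) = 0
M(q, c) = q
P(L, Y) = 2*L*(36 + Y) (P(L, Y) = (L + L)*(Y + (-6 + 0)²) = (2*L)*(Y + (-6)²) = (2*L)*(Y + 36) = (2*L)*(36 + Y) = 2*L*(36 + Y))
1/((-114 - 77)² + P(-204, -66)) = 1/((-114 - 77)² + 2*(-204)*(36 - 66)) = 1/((-191)² + 2*(-204)*(-30)) = 1/(36481 + 12240) = 1/48721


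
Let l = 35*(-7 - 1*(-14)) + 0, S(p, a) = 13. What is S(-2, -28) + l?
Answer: 258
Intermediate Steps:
l = 245 (l = 35*(-7 + 14) + 0 = 35*7 + 0 = 245 + 0 = 245)
S(-2, -28) + l = 13 + 245 = 258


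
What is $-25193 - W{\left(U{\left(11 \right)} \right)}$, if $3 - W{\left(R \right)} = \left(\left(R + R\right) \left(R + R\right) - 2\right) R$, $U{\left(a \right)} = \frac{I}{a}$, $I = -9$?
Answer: $- \frac{33536614}{1331} \approx -25197.0$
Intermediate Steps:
$U{\left(a \right)} = - \frac{9}{a}$
$W{\left(R \right)} = 3 - R \left(-2 + 4 R^{2}\right)$ ($W{\left(R \right)} = 3 - \left(\left(R + R\right) \left(R + R\right) - 2\right) R = 3 - \left(2 R 2 R - 2\right) R = 3 - \left(4 R^{2} - 2\right) R = 3 - \left(-2 + 4 R^{2}\right) R = 3 - R \left(-2 + 4 R^{2}\right)$)
$-25193 - W{\left(U{\left(11 \right)} \right)} = -25193 - \left(3 - 4 \left(- \frac{9}{11}\right)^{3} + 2 \left(- \frac{9}{11}\right)\right) = -25193 - \left(3 - - \frac{2916}{1331} - \frac{18}{11}\right) = -25193 - \left(3 + \frac{2916}{1331} - \frac{18}{11}\right) = -25193 - \frac{4731}{1331} = - \frac{33536614}{1331}$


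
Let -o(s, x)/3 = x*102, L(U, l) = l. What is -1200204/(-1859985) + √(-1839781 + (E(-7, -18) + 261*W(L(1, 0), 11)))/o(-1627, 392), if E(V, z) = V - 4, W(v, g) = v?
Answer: 133356/206665 - I*√114987/29988 ≈ 0.64528 - 0.011308*I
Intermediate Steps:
E(V, z) = -4 + V
o(s, x) = -306*x (o(s, x) = -3*x*102 = -306*x)
-1200204/(-1859985) + √(-1839781 + (E(-7, -18) + 261*W(L(1, 0), 11)))/o(-1627, 392) = -1200204/(-1859985) + √(-1839781 + ((-4 - 7) + 261*0))/((-306*392)) = -1200204*(-1/1859985) + √(-1839781 + (-11 + 0))/(-119952) = 133356/206665 + √(-1839781 - 11)*(-1/119952) = 133356/206665 + √(-1839792)*(-1/119952) = 133356/206665 + (4*I*√114987)*(-1/119952) = 133356/206665 - I*√114987/29988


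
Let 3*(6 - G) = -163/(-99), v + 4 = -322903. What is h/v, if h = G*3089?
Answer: -5001091/95903379 ≈ -0.052147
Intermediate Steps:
v = -322907 (v = -4 - 322903 = -322907)
G = 1619/297 (G = 6 - (-163)/(3*(-99)) = 6 - (-163)*(-1)/(3*99) = 6 - ⅓*163/99 = 6 - 163/297 = 1619/297 ≈ 5.4512)
h = 5001091/297 (h = (1619/297)*3089 = 5001091/297 ≈ 16839.)
h/v = (5001091/297)/(-322907) = (5001091/297)*(-1/322907) = -5001091/95903379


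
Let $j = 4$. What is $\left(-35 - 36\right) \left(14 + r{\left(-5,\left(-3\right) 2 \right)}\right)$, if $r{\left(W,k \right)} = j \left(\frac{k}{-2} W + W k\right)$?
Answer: $-5254$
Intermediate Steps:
$r{\left(W,k \right)} = 2 W k$ ($r{\left(W,k \right)} = 4 \left(\frac{k}{-2} W + W k\right) = 4 \left(k \left(- \frac{1}{2}\right) W + W k\right) = 4 \left(- \frac{k}{2} W + W k\right) = 4 \left(- \frac{W k}{2} + W k\right) = 4 \frac{W k}{2} = 2 W k$)
$\left(-35 - 36\right) \left(14 + r{\left(-5,\left(-3\right) 2 \right)}\right) = \left(-35 - 36\right) \left(14 + 2 \left(-5\right) \left(\left(-3\right) 2\right)\right) = - 71 \left(14 + 2 \left(-5\right) \left(-6\right)\right) = - 71 \left(14 + 60\right) = \left(-71\right) 74 = -5254$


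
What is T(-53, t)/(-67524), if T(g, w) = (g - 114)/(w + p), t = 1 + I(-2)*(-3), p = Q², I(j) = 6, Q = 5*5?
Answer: 167/41054592 ≈ 4.0678e-6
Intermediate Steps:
Q = 25
p = 625 (p = 25² = 625)
t = -17 (t = 1 + 6*(-3) = 1 - 18 = -17)
T(g, w) = (-114 + g)/(625 + w) (T(g, w) = (g - 114)/(w + 625) = (-114 + g)/(625 + w))
T(-53, t)/(-67524) = ((-114 - 53)/(625 - 17))/(-67524) = (-167/608)*(-1/67524) = ((1/608)*(-167))*(-1/67524) = -167/608*(-1/67524) = 167/41054592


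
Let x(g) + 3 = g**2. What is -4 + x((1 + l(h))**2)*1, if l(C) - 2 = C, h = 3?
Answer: 1289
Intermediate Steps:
l(C) = 2 + C
x(g) = -3 + g**2
-4 + x((1 + l(h))**2)*1 = -4 + (-3 + ((1 + (2 + 3))**2)**2)*1 = -4 + (-3 + ((1 + 5)**2)**2)*1 = -4 + (-3 + (6**2)**2)*1 = -4 + (-3 + 36**2)*1 = -4 + (-3 + 1296)*1 = -4 + 1293*1 = -4 + 1293 = 1289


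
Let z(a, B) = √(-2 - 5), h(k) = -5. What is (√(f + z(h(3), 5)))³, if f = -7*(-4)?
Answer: (28 + I*√7)^(3/2) ≈ 147.67 + 21.008*I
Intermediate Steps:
f = 28
z(a, B) = I*√7 (z(a, B) = √(-7) = I*√7)
(√(f + z(h(3), 5)))³ = (√(28 + I*√7))³ = (28 + I*√7)^(3/2)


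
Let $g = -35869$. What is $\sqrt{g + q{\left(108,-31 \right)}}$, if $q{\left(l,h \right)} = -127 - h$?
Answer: $i \sqrt{35965} \approx 189.64 i$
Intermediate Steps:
$\sqrt{g + q{\left(108,-31 \right)}} = \sqrt{-35869 - 96} = \sqrt{-35965} = i \sqrt{35965}$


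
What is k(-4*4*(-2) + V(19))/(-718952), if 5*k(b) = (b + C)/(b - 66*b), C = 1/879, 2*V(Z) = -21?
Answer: 37799/8831624341800 ≈ 4.2800e-9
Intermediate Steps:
V(Z) = -21/2 (V(Z) = (½)*(-21) = -21/2)
C = 1/879 ≈ 0.0011377
k(b) = -(1/879 + b)/(325*b) (k(b) = ((b + 1/879)/(b - 66*b))/5 = ((1/879 + b)/((-65*b)))/5 = ((1/879 + b)*(-1/(65*b)))/5 = (-(1/879 + b)/(65*b))/5 = -(1/879 + b)/(325*b))
k(-4*4*(-2) + V(19))/(-718952) = ((-1 - 879*(-4*4*(-2) - 21/2))/(285675*(-4*4*(-2) - 21/2)))/(-718952) = ((-1 - 879*(-16*(-2) - 21/2))/(285675*(-16*(-2) - 21/2)))*(-1/718952) = ((-1 - 879*(32 - 21/2))/(285675*(32 - 21/2)))*(-1/718952) = ((-1 - 879*43/2)/(285675*(43/2)))*(-1/718952) = ((1/285675)*(2/43)*(-1 - 37797/2))*(-1/718952) = ((1/285675)*(2/43)*(-37799/2))*(-1/718952) = -37799/12284025*(-1/718952) = 37799/8831624341800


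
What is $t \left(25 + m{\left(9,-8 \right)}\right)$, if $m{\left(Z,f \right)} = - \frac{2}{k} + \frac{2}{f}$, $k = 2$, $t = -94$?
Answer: $- \frac{4465}{2} \approx -2232.5$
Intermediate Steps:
$m{\left(Z,f \right)} = -1 + \frac{2}{f}$ ($m{\left(Z,f \right)} = - \frac{2}{2} + \frac{2}{f} = \left(-2\right) \frac{1}{2} + \frac{2}{f} = -1 + \frac{2}{f}$)
$t \left(25 + m{\left(9,-8 \right)}\right) = - 94 \left(25 + \frac{2 - -8}{-8}\right) = - 94 \left(25 - \frac{2 + 8}{8}\right) = - 94 \left(25 - \frac{5}{4}\right) = \left(-94\right) \frac{95}{4} = - \frac{4465}{2}$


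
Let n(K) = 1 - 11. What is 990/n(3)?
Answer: -99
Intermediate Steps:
n(K) = -10
990/n(3) = 990/(-10) = 990*(-⅒) = -99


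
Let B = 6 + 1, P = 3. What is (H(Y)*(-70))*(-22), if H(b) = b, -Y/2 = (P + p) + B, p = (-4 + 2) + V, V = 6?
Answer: -43120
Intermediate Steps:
B = 7
p = 4 (p = (-4 + 2) + 6 = -2 + 6 = 4)
Y = -28 (Y = -2*((3 + 4) + 7) = -2*(7 + 7) = -2*14 = -28)
(H(Y)*(-70))*(-22) = -28*(-70)*(-22) = 1960*(-22) = -43120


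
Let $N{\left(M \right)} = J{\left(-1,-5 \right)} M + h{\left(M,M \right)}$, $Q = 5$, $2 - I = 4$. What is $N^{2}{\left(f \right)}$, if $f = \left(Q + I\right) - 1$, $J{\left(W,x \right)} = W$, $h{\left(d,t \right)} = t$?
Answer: $0$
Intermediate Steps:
$I = -2$ ($I = 2 - 4 = -2$)
$f = 2$ ($f = \left(5 - 2\right) - 1 = 3 - 1 = 2$)
$N{\left(M \right)} = 0$ ($N{\left(M \right)} = - M + M = 0$)
$N^{2}{\left(f \right)} = 0^{2} = 0$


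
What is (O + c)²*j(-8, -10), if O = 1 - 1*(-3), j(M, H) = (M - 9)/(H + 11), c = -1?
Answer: -153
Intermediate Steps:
j(M, H) = (-9 + M)/(11 + H)
O = 4 (O = 1 + 3 = 4)
(O + c)²*j(-8, -10) = (4 - 1)²*((-9 - 8)/(11 - 10)) = 3²*(-17/1) = 9*(1*(-17)) = 9*(-17) = -153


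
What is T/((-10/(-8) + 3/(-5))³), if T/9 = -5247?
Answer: -377784000/2197 ≈ -1.7195e+5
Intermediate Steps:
T = -47223 (T = 9*(-5247) = -47223)
T/((-10/(-8) + 3/(-5))³) = -47223/(-10/(-8) + 3/(-5))³ = -47223/(-10*(-⅛) + 3*(-⅕))³ = -47223/(5/4 - ⅗)³ = -47223/((13/20)³) = -47223/2197/8000 = -47223*8000/2197 = -377784000/2197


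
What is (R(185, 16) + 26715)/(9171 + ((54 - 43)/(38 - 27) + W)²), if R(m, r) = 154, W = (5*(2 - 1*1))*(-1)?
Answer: 26869/9187 ≈ 2.9247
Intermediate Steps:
W = -5 (W = (5*(2 - 1))*(-1) = (5*1)*(-1) = 5*(-1) = -5)
(R(185, 16) + 26715)/(9171 + ((54 - 43)/(38 - 27) + W)²) = (154 + 26715)/(9171 + ((54 - 43)/(38 - 27) - 5)²) = 26869/(9171 + (11/11 - 5)²) = 26869/(9171 + (11*(1/11) - 5)²) = 26869/(9171 + (1 - 5)²) = 26869/(9171 + (-4)²) = 26869/(9171 + 16) = 26869/9187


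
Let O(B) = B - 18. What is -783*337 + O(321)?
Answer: -263568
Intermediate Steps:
O(B) = -18 + B
-783*337 + O(321) = -783*337 + (-18 + 321) = -263871 + 303 = -263568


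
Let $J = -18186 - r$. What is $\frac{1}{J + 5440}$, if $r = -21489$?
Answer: $\frac{1}{8743} \approx 0.00011438$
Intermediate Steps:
$J = 3303$ ($J = -18186 - -21489 = -18186 + 21489 = 3303$)
$\frac{1}{J + 5440} = \frac{1}{3303 + 5440} = \frac{1}{8743}$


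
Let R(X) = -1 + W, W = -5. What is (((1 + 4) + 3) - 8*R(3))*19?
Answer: 1064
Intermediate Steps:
R(X) = -6 (R(X) = -1 - 5 = -6)
(((1 + 4) + 3) - 8*R(3))*19 = (((1 + 4) + 3) - 8*(-6))*19 = ((5 + 3) + 48)*19 = (8 + 48)*19 = 56*19 = 1064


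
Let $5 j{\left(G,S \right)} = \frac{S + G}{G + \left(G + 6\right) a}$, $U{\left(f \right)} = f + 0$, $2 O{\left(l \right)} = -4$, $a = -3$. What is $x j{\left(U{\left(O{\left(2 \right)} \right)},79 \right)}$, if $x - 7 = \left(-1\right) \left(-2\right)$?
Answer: $- \frac{99}{10} \approx -9.9$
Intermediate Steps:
$O{\left(l \right)} = -2$ ($O{\left(l \right)} = \frac{1}{2} \left(-4\right) = -2$)
$U{\left(f \right)} = f$
$j{\left(G,S \right)} = \frac{G + S}{5 \left(-18 - 2 G\right)}$ ($j{\left(G,S \right)} = \frac{\left(S + G\right) \frac{1}{G + \left(G + 6\right) \left(-3\right)}}{5} = \frac{\left(G + S\right) \frac{1}{G + \left(6 + G\right) \left(-3\right)}}{5} = \frac{\left(G + S\right) \frac{1}{G - \left(18 + 3 G\right)}}{5} = \frac{\left(G + S\right) \frac{1}{-18 - 2 G}}{5} = \frac{\frac{1}{-18 - 2 G} \left(G + S\right)}{5} = \frac{G + S}{5 \left(-18 - 2 G\right)}$)
$x = 9$ ($x = 7 - -2 = 7 + 2 = 9$)
$x j{\left(U{\left(O{\left(2 \right)} \right)},79 \right)} = 9 \frac{-2 + 79}{10 \left(-9 - -2\right)} = 9 \cdot \frac{1}{10} \frac{1}{-9 + 2} \cdot 77 = 9 \cdot \frac{1}{10} \frac{1}{-7} \cdot 77 = 9 \cdot \frac{1}{10} \left(- \frac{1}{7}\right) 77 = 9 \left(- \frac{11}{10}\right) = - \frac{99}{10}$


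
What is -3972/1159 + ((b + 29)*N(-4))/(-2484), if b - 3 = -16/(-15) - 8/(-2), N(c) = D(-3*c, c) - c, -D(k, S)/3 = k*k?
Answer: 31952048/10796085 ≈ 2.9596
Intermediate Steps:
D(k, S) = -3*k² (D(k, S) = -3*k*k = -3*k²)
N(c) = -c - 27*c² (N(c) = -3*9*c² - c = -27*c² - c = -c - 27*c²)
b = 121/15 (b = 3 + (-16/(-15) - 8/(-2)) = 3 + (-16*(-1/15) - 8*(-½)) = 3 + (16/15 + 4) = 3 + 76/15 = 121/15 ≈ 8.0667)
-3972/1159 + ((b + 29)*N(-4))/(-2484) = -3972/1159 + ((121/15 + 29)*(-4*(-1 - 27*(-4))))/(-2484) = -3972*1/1159 + (556*(-4*(-1 + 108))/15)*(-1/2484) = -3972/1159 + (556*(-4*107)/15)*(-1/2484) = -3972/1159 + ((556/15)*(-428))*(-1/2484) = -3972/1159 - 237968/15*(-1/2484) = -3972/1159 + 59492/9315 = 31952048/10796085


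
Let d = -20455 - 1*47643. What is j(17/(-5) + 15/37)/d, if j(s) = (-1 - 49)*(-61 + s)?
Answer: -59195/1259813 ≈ -0.046987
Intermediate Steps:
j(s) = 3050 - 50*s (j(s) = -50*(-61 + s) = 3050 - 50*s)
d = -68098 (d = -20455 - 47643 = -68098)
j(17/(-5) + 15/37)/d = (3050 - 50*(17/(-5) + 15/37))/(-68098) = (3050 - 50*(17*(-⅕) + 15*(1/37)))*(-1/68098) = (3050 - 50*(-17/5 + 15/37))*(-1/68098) = (3050 - 50*(-554/185))*(-1/68098) = (3050 + 5540/37)*(-1/68098) = (118390/37)*(-1/68098) = -59195/1259813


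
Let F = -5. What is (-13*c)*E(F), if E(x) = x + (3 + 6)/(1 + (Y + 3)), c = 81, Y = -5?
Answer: 14742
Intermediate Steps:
E(x) = -9 + x (E(x) = x + (3 + 6)/(1 + (-5 + 3)) = x + 9/(1 - 2) = x + 9/(-1) = x + 9*(-1) = x - 9 = -9 + x)
(-13*c)*E(F) = (-13*81)*(-9 - 5) = -1053*(-14) = 14742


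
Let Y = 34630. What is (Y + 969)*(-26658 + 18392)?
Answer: -294261334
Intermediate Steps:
(Y + 969)*(-26658 + 18392) = (34630 + 969)*(-26658 + 18392) = 35599*(-8266) = -294261334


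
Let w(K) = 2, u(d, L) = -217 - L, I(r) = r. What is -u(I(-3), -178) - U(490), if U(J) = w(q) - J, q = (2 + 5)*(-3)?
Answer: 527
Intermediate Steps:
q = -21 (q = 7*(-3) = -21)
U(J) = 2 - J
-u(I(-3), -178) - U(490) = -(-217 - 1*(-178)) - (2 - 1*490) = -(-217 + 178) - (2 - 490) = -1*(-39) - 1*(-488) = 39 + 488 = 527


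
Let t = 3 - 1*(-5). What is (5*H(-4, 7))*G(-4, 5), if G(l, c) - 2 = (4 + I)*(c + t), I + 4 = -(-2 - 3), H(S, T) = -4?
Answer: -1340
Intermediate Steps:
t = 8 (t = 3 + 5 = 8)
I = 1 (I = -4 - (-2 - 3) = -4 - 1*(-5) = -4 + 5 = 1)
G(l, c) = 42 + 5*c (G(l, c) = 2 + (4 + 1)*(c + 8) = 2 + 5*(8 + c) = 2 + (40 + 5*c) = 42 + 5*c)
(5*H(-4, 7))*G(-4, 5) = (5*(-4))*(42 + 5*5) = -20*(42 + 25) = -20*67 = -1340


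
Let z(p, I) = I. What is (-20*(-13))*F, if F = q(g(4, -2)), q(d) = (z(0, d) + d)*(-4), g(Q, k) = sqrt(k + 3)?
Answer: -2080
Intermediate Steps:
g(Q, k) = sqrt(3 + k)
q(d) = -8*d (q(d) = (d + d)*(-4) = (2*d)*(-4) = -8*d)
F = -8 (F = -8*sqrt(3 - 2) = -8*sqrt(1) = -8*1 = -8)
(-20*(-13))*F = -20*(-13)*(-8) = 260*(-8) = -2080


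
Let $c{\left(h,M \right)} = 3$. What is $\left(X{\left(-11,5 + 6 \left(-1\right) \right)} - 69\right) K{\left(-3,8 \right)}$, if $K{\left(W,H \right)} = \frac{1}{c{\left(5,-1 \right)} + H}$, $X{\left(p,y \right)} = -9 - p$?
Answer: $- \frac{67}{11} \approx -6.0909$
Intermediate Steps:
$K{\left(W,H \right)} = \frac{1}{3 + H}$
$\left(X{\left(-11,5 + 6 \left(-1\right) \right)} - 69\right) K{\left(-3,8 \right)} = \frac{\left(-9 - -11\right) - 69}{3 + 8} = \frac{\left(-9 + 11\right) - 69}{11} = \left(2 - 69\right) \frac{1}{11} = \left(-67\right) \frac{1}{11} = - \frac{67}{11}$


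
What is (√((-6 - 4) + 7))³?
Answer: -3*I*√3 ≈ -5.1962*I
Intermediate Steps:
(√((-6 - 4) + 7))³ = (√(-10 + 7))³ = (√(-3))³ = (I*√3)³ = -3*I*√3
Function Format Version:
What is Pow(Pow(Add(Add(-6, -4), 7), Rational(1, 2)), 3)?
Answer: Mul(-3, I, Pow(3, Rational(1, 2))) ≈ Mul(-5.1962, I)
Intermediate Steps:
Pow(Pow(Add(Add(-6, -4), 7), Rational(1, 2)), 3) = Pow(Pow(Add(-10, 7), Rational(1, 2)), 3) = Pow(Pow(-3, Rational(1, 2)), 3) = Pow(Mul(I, Pow(3, Rational(1, 2))), 3) = Mul(-3, I, Pow(3, Rational(1, 2)))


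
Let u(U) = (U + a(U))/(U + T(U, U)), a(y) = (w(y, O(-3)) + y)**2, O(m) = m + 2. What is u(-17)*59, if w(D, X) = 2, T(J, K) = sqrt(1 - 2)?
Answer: -104312/145 - 6136*I/145 ≈ -719.39 - 42.317*I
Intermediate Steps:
O(m) = 2 + m
T(J, K) = I (T(J, K) = sqrt(-1) = I)
a(y) = (2 + y)**2
u(U) = (U + (2 + U)**2)/(I + U) (u(U) = (U + (2 + U)**2)/(U + I) = (U + (2 + U)**2)/(I + U))
u(-17)*59 = ((-17 + (2 - 17)**2)/(I - 17))*59 = ((-17 + (-15)**2)/(-17 + I))*59 = (((-17 - I)/290)*(-17 + 225))*59 = (((-17 - I)/290)*208)*59 = (104*(-17 - I)/145)*59 = 6136*(-17 - I)/145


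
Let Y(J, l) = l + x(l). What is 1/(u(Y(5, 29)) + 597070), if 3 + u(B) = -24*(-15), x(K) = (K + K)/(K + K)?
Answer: 1/597427 ≈ 1.6738e-6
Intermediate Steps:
x(K) = 1 (x(K) = (2*K)/((2*K)) = (2*K)*(1/(2*K)) = 1)
Y(J, l) = 1 + l (Y(J, l) = l + 1 = 1 + l)
u(B) = 357 (u(B) = -3 - 24*(-15) = -3 + 360 = 357)
1/(u(Y(5, 29)) + 597070) = 1/(357 + 597070) = 1/597427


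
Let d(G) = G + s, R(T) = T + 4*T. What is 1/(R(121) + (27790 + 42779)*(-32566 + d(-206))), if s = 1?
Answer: -1/2312616094 ≈ -4.3241e-10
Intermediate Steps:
R(T) = 5*T
d(G) = 1 + G (d(G) = G + 1 = 1 + G)
1/(R(121) + (27790 + 42779)*(-32566 + d(-206))) = 1/(5*121 + (27790 + 42779)*(-32566 + (1 - 206))) = 1/(605 + 70569*(-32566 - 205)) = 1/(605 + 70569*(-32771)) = 1/(605 - 2312616699) = 1/(-2312616094) = -1/2312616094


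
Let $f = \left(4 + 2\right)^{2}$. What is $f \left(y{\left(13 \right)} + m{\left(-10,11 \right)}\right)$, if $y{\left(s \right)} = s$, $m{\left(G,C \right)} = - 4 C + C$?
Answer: $-720$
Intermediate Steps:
$f = 36$ ($f = 6^{2} = 36$)
$m{\left(G,C \right)} = - 3 C$
$f \left(y{\left(13 \right)} + m{\left(-10,11 \right)}\right) = 36 \left(13 - 33\right) = 36 \left(-20\right) = -720$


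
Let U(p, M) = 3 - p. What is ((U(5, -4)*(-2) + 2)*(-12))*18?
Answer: -1296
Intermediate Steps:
((U(5, -4)*(-2) + 2)*(-12))*18 = (((3 - 1*5)*(-2) + 2)*(-12))*18 = (((3 - 5)*(-2) + 2)*(-12))*18 = ((-2*(-2) + 2)*(-12))*18 = ((4 + 2)*(-12))*18 = (6*(-12))*18 = -72*18 = -1296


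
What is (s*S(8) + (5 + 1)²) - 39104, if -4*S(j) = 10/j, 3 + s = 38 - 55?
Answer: -156247/4 ≈ -39062.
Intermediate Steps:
s = -20 (s = -3 + (38 - 55) = -3 - 17 = -20)
S(j) = -5/(2*j)
(s*S(8) + (5 + 1)²) - 39104 = (-(-50)/8 + (5 + 1)²) - 39104 = (-(-50)/8 + 6²) - 39104 = (-20*(-5/16) + 36) - 39104 = (25/4 + 36) - 39104 = 169/4 - 39104 = -156247/4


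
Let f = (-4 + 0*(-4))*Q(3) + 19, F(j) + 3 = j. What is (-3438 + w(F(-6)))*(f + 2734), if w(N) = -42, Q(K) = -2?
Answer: -9608280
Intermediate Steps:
F(j) = -3 + j
f = 27 (f = (-4 + 0*(-4))*(-2) + 19 = (-4 + 0)*(-2) + 19 = -4*(-2) + 19 = 8 + 19 = 27)
(-3438 + w(F(-6)))*(f + 2734) = (-3438 - 42)*(27 + 2734) = -3480*2761 = -9608280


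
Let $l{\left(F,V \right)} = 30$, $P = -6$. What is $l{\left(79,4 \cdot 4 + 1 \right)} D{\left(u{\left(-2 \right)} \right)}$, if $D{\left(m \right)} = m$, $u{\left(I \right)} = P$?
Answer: $-180$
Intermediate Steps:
$u{\left(I \right)} = -6$
$l{\left(79,4 \cdot 4 + 1 \right)} D{\left(u{\left(-2 \right)} \right)} = 30 \left(-6\right) = -180$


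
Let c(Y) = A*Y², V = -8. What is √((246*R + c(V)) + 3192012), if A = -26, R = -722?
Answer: 8*√47074 ≈ 1735.7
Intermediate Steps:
c(Y) = -26*Y²
√((246*R + c(V)) + 3192012) = √((246*(-722) - 26*(-8)²) + 3192012) = √((-177612 - 26*64) + 3192012) = √((-177612 - 1664) + 3192012) = √(-179276 + 3192012) = √3012736 = 8*√47074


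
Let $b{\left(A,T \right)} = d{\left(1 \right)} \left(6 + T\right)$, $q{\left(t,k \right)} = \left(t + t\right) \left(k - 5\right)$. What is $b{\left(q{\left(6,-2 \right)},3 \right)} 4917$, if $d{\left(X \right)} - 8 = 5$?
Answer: $575289$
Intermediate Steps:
$q{\left(t,k \right)} = 2 t \left(-5 + k\right)$
$d{\left(X \right)} = 13$ ($d{\left(X \right)} = 8 + 5 = 13$)
$b{\left(A,T \right)} = 78 + 13 T$ ($b{\left(A,T \right)} = 13 \left(6 + T\right) = 78 + 13 T$)
$b{\left(q{\left(6,-2 \right)},3 \right)} 4917 = \left(78 + 13 \cdot 3\right) 4917 = \left(78 + 39\right) 4917 = 117 \cdot 4917 = 575289$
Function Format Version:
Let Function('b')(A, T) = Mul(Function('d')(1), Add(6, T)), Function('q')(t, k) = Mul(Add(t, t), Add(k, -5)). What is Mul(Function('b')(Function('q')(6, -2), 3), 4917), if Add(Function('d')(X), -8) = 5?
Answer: 575289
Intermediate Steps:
Function('q')(t, k) = Mul(2, t, Add(-5, k)) (Function('q')(t, k) = Mul(Mul(2, t), Add(-5, k)) = Mul(2, t, Add(-5, k)))
Function('d')(X) = 13 (Function('d')(X) = Add(8, 5) = 13)
Function('b')(A, T) = Add(78, Mul(13, T)) (Function('b')(A, T) = Mul(13, Add(6, T)) = Add(78, Mul(13, T)))
Mul(Function('b')(Function('q')(6, -2), 3), 4917) = Mul(Add(78, Mul(13, 3)), 4917) = Mul(Add(78, 39), 4917) = Mul(117, 4917) = 575289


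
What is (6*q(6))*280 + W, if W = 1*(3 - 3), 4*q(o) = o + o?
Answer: 5040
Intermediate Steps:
q(o) = o/2 (q(o) = (o + o)/4 = (2*o)/4 = o/2)
W = 0 (W = 1*0 = 0)
(6*q(6))*280 + W = (6*((½)*6))*280 + 0 = (6*3)*280 + 0 = 18*280 + 0 = 5040 + 0 = 5040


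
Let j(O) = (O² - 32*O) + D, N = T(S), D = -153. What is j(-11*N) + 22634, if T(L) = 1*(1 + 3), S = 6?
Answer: 25825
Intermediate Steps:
T(L) = 4 (T(L) = 1*4 = 4)
N = 4
j(O) = -153 + O² - 32*O (j(O) = (O² - 32*O) - 153 = -153 + O² - 32*O)
j(-11*N) + 22634 = (-153 + (-11*4)² - (-352)*4) + 22634 = (-153 + (-44)² - 32*(-44)) + 22634 = (-153 + 1936 + 1408) + 22634 = 3191 + 22634 = 25825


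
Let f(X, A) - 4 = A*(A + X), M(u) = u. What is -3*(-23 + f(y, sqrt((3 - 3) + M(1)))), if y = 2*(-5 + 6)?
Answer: 48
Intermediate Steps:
y = 2 (y = 2*1 = 2)
f(X, A) = 4 + A*(A + X)
-3*(-23 + f(y, sqrt((3 - 3) + M(1)))) = -3*(-23 + (4 + (sqrt((3 - 3) + 1))**2 + sqrt((3 - 3) + 1)*2)) = -3*(-23 + (4 + (sqrt(0 + 1))**2 + sqrt(0 + 1)*2)) = -3*(-23 + (4 + (sqrt(1))**2 + sqrt(1)*2)) = -3*(-23 + (4 + 1**2 + 1*2)) = -3*(-23 + (4 + 1 + 2)) = -3*(-23 + 7) = -3*(-16) = 48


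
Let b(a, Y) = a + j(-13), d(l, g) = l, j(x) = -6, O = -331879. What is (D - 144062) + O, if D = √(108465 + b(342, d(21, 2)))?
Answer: -475941 + 3*√12089 ≈ -4.7561e+5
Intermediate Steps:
b(a, Y) = -6 + a (b(a, Y) = a - 6 = -6 + a)
D = 3*√12089 (D = √(108465 + (-6 + 342)) = √(108465 + 336) = √108801 = 3*√12089 ≈ 329.85)
(D - 144062) + O = (3*√12089 - 144062) - 331879 = (-144062 + 3*√12089) - 331879 = -475941 + 3*√12089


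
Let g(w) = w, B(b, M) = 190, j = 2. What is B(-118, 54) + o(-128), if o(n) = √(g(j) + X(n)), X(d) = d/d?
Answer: 190 + √3 ≈ 191.73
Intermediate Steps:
X(d) = 1
o(n) = √3 (o(n) = √(2 + 1) = √3)
B(-118, 54) + o(-128) = 190 + √3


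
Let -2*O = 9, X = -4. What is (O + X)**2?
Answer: 289/4 ≈ 72.250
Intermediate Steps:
O = -9/2 (O = -1/2*9 = -9/2 ≈ -4.5000)
(O + X)**2 = (-9/2 - 4)**2 = (-17/2)**2 = 289/4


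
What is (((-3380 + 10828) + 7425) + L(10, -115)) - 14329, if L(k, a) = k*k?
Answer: 644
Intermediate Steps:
L(k, a) = k²
(((-3380 + 10828) + 7425) + L(10, -115)) - 14329 = (((-3380 + 10828) + 7425) + 10²) - 14329 = ((7448 + 7425) + 100) - 14329 = (14873 + 100) - 14329 = 14973 - 14329 = 644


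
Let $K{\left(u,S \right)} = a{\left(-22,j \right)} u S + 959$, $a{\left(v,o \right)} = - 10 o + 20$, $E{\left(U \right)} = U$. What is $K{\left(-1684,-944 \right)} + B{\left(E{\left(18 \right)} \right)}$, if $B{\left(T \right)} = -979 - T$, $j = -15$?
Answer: $270248282$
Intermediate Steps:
$a{\left(v,o \right)} = 20 - 10 o$
$K{\left(u,S \right)} = 959 + 170 S u$ ($K{\left(u,S \right)} = \left(20 - -150\right) u S + 959 = \left(20 + 150\right) u S + 959 = 170 u S + 959 = 170 S u + 959 = 959 + 170 S u$)
$K{\left(-1684,-944 \right)} + B{\left(E{\left(18 \right)} \right)} = \left(959 + 170 \left(-944\right) \left(-1684\right)\right) - 997 = \left(959 + 270248320\right) - 997 = 270249279 - 997 = 270248282$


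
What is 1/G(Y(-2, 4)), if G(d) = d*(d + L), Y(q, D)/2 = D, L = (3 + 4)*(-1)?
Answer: ⅛ ≈ 0.12500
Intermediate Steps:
L = -7 (L = 7*(-1) = -7)
Y(q, D) = 2*D
G(d) = d*(-7 + d) (G(d) = d*(d - 7) = d*(-7 + d))
1/G(Y(-2, 4)) = 1/((2*4)*(-7 + 2*4)) = 1/(8*(-7 + 8)) = 1/(8*1) = 1/8 = ⅛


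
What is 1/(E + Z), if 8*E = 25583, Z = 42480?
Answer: 8/365423 ≈ 2.1892e-5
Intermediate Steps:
E = 25583/8 (E = (⅛)*25583 = 25583/8 ≈ 3197.9)
1/(E + Z) = 1/(25583/8 + 42480) = 1/(365423/8) = 8/365423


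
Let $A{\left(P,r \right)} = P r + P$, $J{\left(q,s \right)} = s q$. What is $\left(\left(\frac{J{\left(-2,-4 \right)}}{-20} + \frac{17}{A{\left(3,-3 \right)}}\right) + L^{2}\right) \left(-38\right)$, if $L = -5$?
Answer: $- \frac{12407}{15} \approx -827.13$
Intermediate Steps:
$J{\left(q,s \right)} = q s$
$A{\left(P,r \right)} = P + P r$
$\left(\left(\frac{J{\left(-2,-4 \right)}}{-20} + \frac{17}{A{\left(3,-3 \right)}}\right) + L^{2}\right) \left(-38\right) = \left(\left(\frac{\left(-2\right) \left(-4\right)}{-20} + \frac{17}{3 \left(1 - 3\right)}\right) + \left(-5\right)^{2}\right) \left(-38\right) = \left(\left(8 \left(- \frac{1}{20}\right) + \frac{17}{3 \left(-2\right)}\right) + 25\right) \left(-38\right) = \left(\left(- \frac{2}{5} + \frac{17}{-6}\right) + 25\right) \left(-38\right) = \left(\left(- \frac{2}{5} + 17 \left(- \frac{1}{6}\right)\right) + 25\right) \left(-38\right) = \left(\left(- \frac{2}{5} - \frac{17}{6}\right) + 25\right) \left(-38\right) = \left(- \frac{97}{30} + 25\right) \left(-38\right) = \frac{653}{30} \left(-38\right) = - \frac{12407}{15}$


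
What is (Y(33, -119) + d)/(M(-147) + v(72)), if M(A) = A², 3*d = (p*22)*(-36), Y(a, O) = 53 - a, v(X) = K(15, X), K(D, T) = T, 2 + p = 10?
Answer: -2092/21681 ≈ -0.096490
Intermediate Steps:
p = 8 (p = -2 + 10 = 8)
v(X) = X
d = -2112 (d = ((8*22)*(-36))/3 = (176*(-36))/3 = (⅓)*(-6336) = -2112)
(Y(33, -119) + d)/(M(-147) + v(72)) = ((53 - 1*33) - 2112)/((-147)² + 72) = ((53 - 33) - 2112)/(21609 + 72) = (20 - 2112)/21681 = -2092*1/21681 = -2092/21681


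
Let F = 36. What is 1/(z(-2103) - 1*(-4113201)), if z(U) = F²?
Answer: 1/4114497 ≈ 2.4304e-7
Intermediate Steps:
z(U) = 1296 (z(U) = 36² = 1296)
1/(z(-2103) - 1*(-4113201)) = 1/(1296 - 1*(-4113201)) = 1/(1296 + 4113201) = 1/4114497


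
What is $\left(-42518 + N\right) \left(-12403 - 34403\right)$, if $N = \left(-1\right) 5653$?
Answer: $2254691826$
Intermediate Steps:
$N = -5653$
$\left(-42518 + N\right) \left(-12403 - 34403\right) = \left(-42518 - 5653\right) \left(-12403 - 34403\right) = \left(-48171\right) \left(-46806\right) = 2254691826$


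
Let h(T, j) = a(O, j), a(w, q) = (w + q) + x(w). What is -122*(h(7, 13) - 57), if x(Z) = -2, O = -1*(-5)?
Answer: 5002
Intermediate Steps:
O = 5
a(w, q) = -2 + q + w (a(w, q) = (w + q) - 2 = (q + w) - 2 = -2 + q + w)
h(T, j) = 3 + j (h(T, j) = -2 + j + 5 = 3 + j)
-122*(h(7, 13) - 57) = -122*((3 + 13) - 57) = -122*(16 - 57) = -122*(-41) = 5002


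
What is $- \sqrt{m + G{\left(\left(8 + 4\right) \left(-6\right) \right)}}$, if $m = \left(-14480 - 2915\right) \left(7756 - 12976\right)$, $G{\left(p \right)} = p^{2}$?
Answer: $- 6 \sqrt{2522419} \approx -9529.3$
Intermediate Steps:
$m = 90801900$ ($m = \left(-17395\right) \left(-5220\right) = 90801900$)
$- \sqrt{m + G{\left(\left(8 + 4\right) \left(-6\right) \right)}} = - \sqrt{90801900 + \left(\left(8 + 4\right) \left(-6\right)\right)^{2}} = - \sqrt{90801900 + \left(12 \left(-6\right)\right)^{2}} = - \sqrt{90801900 + \left(-72\right)^{2}} = - \sqrt{90801900 + 5184} = - \sqrt{90807084} = - 6 \sqrt{2522419}$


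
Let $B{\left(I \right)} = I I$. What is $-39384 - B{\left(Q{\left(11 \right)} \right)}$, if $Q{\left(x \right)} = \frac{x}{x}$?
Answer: $-39385$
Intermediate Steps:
$Q{\left(x \right)} = 1$
$B{\left(I \right)} = I^{2}$
$-39384 - B{\left(Q{\left(11 \right)} \right)} = -39384 - 1^{2} = -39384 - 1 = -39385$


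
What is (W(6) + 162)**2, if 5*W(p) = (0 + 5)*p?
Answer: 28224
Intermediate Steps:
W(p) = p (W(p) = ((0 + 5)*p)/5 = (5*p)/5 = p)
(W(6) + 162)**2 = (6 + 162)**2 = 168**2 = 28224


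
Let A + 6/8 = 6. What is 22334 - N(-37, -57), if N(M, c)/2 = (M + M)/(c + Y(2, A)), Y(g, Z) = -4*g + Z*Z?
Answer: 13375698/599 ≈ 22330.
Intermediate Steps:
A = 21/4 (A = -¾ + 6 = 21/4 ≈ 5.2500)
Y(g, Z) = Z² - 4*g (Y(g, Z) = -4*g + Z² = Z² - 4*g)
N(M, c) = 4*M/(313/16 + c) (N(M, c) = 2*((M + M)/(c + ((21/4)² - 4*2))) = 2*((2*M)/(c + (441/16 - 8))) = 2*((2*M)/(c + 313/16)) = 2*((2*M)/(313/16 + c)) = 2*(2*M/(313/16 + c)) = 4*M/(313/16 + c))
22334 - N(-37, -57) = 22334 - 64*(-37)/(313 + 16*(-57)) = 22334 - 64*(-37)/(313 - 912) = 22334 - 64*(-37)/(-599) = 22334 - 64*(-37)*(-1)/599 = 22334 - 1*2368/599 = 22334 - 2368/599 = 13375698/599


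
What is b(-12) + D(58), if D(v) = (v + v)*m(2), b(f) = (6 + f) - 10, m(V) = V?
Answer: 216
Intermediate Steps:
b(f) = -4 + f
D(v) = 4*v (D(v) = (v + v)*2 = (2*v)*2 = 4*v)
b(-12) + D(58) = (-4 - 12) + 4*58 = -16 + 232 = 216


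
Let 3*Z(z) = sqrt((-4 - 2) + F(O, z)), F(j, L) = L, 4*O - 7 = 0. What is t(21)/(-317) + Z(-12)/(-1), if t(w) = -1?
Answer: 1/317 - I*sqrt(2) ≈ 0.0031546 - 1.4142*I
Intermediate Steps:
O = 7/4 (O = 7/4 + (1/4)*0 = 7/4 + 0 = 7/4 ≈ 1.7500)
Z(z) = sqrt(-6 + z)/3 (Z(z) = sqrt((-4 - 2) + z)/3 = sqrt(-6 + z)/3)
t(21)/(-317) + Z(-12)/(-1) = -1/(-317) + (sqrt(-6 - 12)/3)/(-1) = -1*(-1/317) + (sqrt(-18)/3)*(-1) = 1/317 + ((3*I*sqrt(2))/3)*(-1) = 1/317 + (I*sqrt(2))*(-1) = 1/317 - I*sqrt(2)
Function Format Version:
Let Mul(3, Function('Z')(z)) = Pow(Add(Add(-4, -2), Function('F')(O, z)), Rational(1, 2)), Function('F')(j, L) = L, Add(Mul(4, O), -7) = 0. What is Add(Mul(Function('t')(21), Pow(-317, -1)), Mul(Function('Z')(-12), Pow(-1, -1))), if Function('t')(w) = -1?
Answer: Add(Rational(1, 317), Mul(-1, I, Pow(2, Rational(1, 2)))) ≈ Add(0.0031546, Mul(-1.4142, I))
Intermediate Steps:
O = Rational(7, 4) (O = Add(Rational(7, 4), Mul(Rational(1, 4), 0)) = Add(Rational(7, 4), 0) = Rational(7, 4) ≈ 1.7500)
Function('Z')(z) = Mul(Rational(1, 3), Pow(Add(-6, z), Rational(1, 2))) (Function('Z')(z) = Mul(Rational(1, 3), Pow(Add(Add(-4, -2), z), Rational(1, 2))) = Mul(Rational(1, 3), Pow(Add(-6, z), Rational(1, 2))))
Add(Mul(Function('t')(21), Pow(-317, -1)), Mul(Function('Z')(-12), Pow(-1, -1))) = Add(Mul(-1, Pow(-317, -1)), Mul(Mul(Rational(1, 3), Pow(Add(-6, -12), Rational(1, 2))), Pow(-1, -1))) = Add(Mul(-1, Rational(-1, 317)), Mul(Mul(Rational(1, 3), Pow(-18, Rational(1, 2))), -1)) = Add(Rational(1, 317), Mul(Mul(Rational(1, 3), Mul(3, I, Pow(2, Rational(1, 2)))), -1)) = Add(Rational(1, 317), Mul(Mul(I, Pow(2, Rational(1, 2))), -1)) = Add(Rational(1, 317), Mul(-1, I, Pow(2, Rational(1, 2))))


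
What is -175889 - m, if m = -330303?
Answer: 154414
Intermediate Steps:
-175889 - m = -175889 - 1*(-330303) = -175889 + 330303 = 154414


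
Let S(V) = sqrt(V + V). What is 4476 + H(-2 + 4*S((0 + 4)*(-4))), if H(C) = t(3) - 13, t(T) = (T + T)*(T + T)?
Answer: 4499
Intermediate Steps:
S(V) = sqrt(2)*sqrt(V) (S(V) = sqrt(2*V) = sqrt(2)*sqrt(V))
t(T) = 4*T**2 (t(T) = (2*T)*(2*T) = 4*T**2)
H(C) = 23 (H(C) = 4*3**2 - 13 = 4*9 - 13 = 36 - 13 = 23)
4476 + H(-2 + 4*S((0 + 4)*(-4))) = 4476 + 23 = 4499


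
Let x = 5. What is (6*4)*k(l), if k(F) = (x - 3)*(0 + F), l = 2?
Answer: 96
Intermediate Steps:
k(F) = 2*F (k(F) = (5 - 3)*(0 + F) = 2*F)
(6*4)*k(l) = (6*4)*(2*2) = 24*4 = 96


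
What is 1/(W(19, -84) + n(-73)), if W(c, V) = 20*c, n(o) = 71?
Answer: 1/451 ≈ 0.0022173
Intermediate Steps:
1/(W(19, -84) + n(-73)) = 1/(20*19 + 71) = 1/(380 + 71) = 1/451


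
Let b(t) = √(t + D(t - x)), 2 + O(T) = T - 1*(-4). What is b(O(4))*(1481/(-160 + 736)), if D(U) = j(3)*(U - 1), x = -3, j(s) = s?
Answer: 1481*√30/576 ≈ 14.083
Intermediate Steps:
O(T) = 2 + T (O(T) = -2 + (T - 1*(-4)) = -2 + (T + 4) = -2 + (4 + T) = 2 + T)
D(U) = -3 + 3*U (D(U) = 3*(U - 1) = 3*(-1 + U) = -3 + 3*U)
b(t) = √(6 + 4*t) (b(t) = √(t + (-3 + 3*(t - 1*(-3)))) = √(t + (-3 + 3*(t + 3))) = √(t + (-3 + 3*(3 + t))) = √(t + (-3 + (9 + 3*t))) = √(t + (6 + 3*t)) = √(6 + 4*t))
b(O(4))*(1481/(-160 + 736)) = √(6 + 4*(2 + 4))*(1481/(-160 + 736)) = √(6 + 4*6)*(1481/576) = √(6 + 24)*(1481*(1/576)) = √30*(1481/576) = 1481*√30/576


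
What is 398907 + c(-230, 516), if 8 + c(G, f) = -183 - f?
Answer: 398200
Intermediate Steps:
c(G, f) = -191 - f (c(G, f) = -8 + (-183 - f) = -191 - f)
398907 + c(-230, 516) = 398907 + (-191 - 1*516) = 398907 + (-191 - 516) = 398907 - 707 = 398200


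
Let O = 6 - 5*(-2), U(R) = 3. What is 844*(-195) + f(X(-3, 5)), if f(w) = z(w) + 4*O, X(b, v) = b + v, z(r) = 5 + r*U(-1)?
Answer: -164505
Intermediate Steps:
z(r) = 5 + 3*r (z(r) = 5 + r*3 = 5 + 3*r)
O = 16 (O = 6 + 10 = 16)
f(w) = 69 + 3*w (f(w) = (5 + 3*w) + 4*16 = (5 + 3*w) + 64 = 69 + 3*w)
844*(-195) + f(X(-3, 5)) = 844*(-195) + (69 + 3*(-3 + 5)) = -164580 + (69 + 3*2) = -164580 + (69 + 6) = -164580 + 75 = -164505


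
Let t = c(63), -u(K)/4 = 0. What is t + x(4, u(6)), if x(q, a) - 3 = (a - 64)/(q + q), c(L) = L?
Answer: 58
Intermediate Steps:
u(K) = 0 (u(K) = -4*0 = 0)
t = 63
x(q, a) = 3 + (-64 + a)/(2*q) (x(q, a) = 3 + (a - 64)/(q + q) = 3 + (-64 + a)/((2*q)) = 3 + (-64 + a)*(1/(2*q)) = 3 + (-64 + a)/(2*q))
t + x(4, u(6)) = 63 + (1/2)*(-64 + 0 + 6*4)/4 = 63 + (1/2)*(1/4)*(-64 + 0 + 24) = 63 + (1/2)*(1/4)*(-40) = 63 - 5 = 58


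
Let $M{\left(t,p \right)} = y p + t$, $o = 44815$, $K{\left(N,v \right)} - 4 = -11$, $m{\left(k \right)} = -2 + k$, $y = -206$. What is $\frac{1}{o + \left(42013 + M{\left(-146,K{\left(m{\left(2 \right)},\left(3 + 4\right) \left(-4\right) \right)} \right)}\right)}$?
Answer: $\frac{1}{88124} \approx 1.1348 \cdot 10^{-5}$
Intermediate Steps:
$K{\left(N,v \right)} = -7$ ($K{\left(N,v \right)} = 4 - 11 = -7$)
$M{\left(t,p \right)} = t - 206 p$ ($M{\left(t,p \right)} = - 206 p + t = t - 206 p$)
$\frac{1}{o + \left(42013 + M{\left(-146,K{\left(m{\left(2 \right)},\left(3 + 4\right) \left(-4\right) \right)} \right)}\right)} = \frac{1}{44815 + \left(42013 - -1296\right)} = \frac{1}{44815 + \left(42013 + \left(-146 + 1442\right)\right)} = \frac{1}{44815 + \left(42013 + 1296\right)} = \frac{1}{44815 + 43309} = \frac{1}{88124}$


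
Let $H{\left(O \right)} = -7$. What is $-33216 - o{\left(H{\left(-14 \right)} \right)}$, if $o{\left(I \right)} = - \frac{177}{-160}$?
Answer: $- \frac{5314737}{160} \approx -33217.0$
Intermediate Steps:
$o{\left(I \right)} = \frac{177}{160}$ ($o{\left(I \right)} = \left(-177\right) \left(- \frac{1}{160}\right) = \frac{177}{160}$)
$-33216 - o{\left(H{\left(-14 \right)} \right)} = -33216 - \frac{177}{160} = - \frac{5314737}{160}$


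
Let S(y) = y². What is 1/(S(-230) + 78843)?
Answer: 1/131743 ≈ 7.5905e-6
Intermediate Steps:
1/(S(-230) + 78843) = 1/((-230)² + 78843) = 1/(52900 + 78843) = 1/131743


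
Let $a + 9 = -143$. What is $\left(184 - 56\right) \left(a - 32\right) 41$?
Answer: $-965632$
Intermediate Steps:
$a = -152$ ($a = -9 - 143 = -152$)
$\left(184 - 56\right) \left(a - 32\right) 41 = \left(184 - 56\right) \left(-152 - 32\right) 41 = 128 \left(-184\right) 41 = \left(-23552\right) 41 = -965632$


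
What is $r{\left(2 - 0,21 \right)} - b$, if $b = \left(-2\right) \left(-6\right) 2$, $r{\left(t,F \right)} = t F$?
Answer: $18$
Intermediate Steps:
$r{\left(t,F \right)} = F t$
$b = 24$ ($b = 12 \cdot 2 = 24$)
$r{\left(2 - 0,21 \right)} - b = 21 \left(2 - 0\right) - 24 = 21 \left(2 + 0\right) - 24 = 21 \cdot 2 - 24 = 42 - 24 = 18$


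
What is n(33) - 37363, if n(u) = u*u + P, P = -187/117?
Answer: -4244245/117 ≈ -36276.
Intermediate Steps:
P = -187/117 (P = -187*1/117 = -187/117 ≈ -1.5983)
n(u) = -187/117 + u² (n(u) = u*u - 187/117 = u² - 187/117 = -187/117 + u²)
n(33) - 37363 = (-187/117 + 33²) - 37363 = (-187/117 + 1089) - 37363 = 127226/117 - 37363 = -4244245/117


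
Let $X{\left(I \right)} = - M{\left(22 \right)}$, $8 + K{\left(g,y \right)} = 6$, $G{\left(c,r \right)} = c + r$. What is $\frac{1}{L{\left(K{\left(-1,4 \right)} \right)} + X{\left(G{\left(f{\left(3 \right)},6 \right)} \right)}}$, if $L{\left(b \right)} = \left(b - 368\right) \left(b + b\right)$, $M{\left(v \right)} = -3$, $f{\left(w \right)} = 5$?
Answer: $\frac{1}{1483} \approx 0.00067431$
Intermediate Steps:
$K{\left(g,y \right)} = -2$ ($K{\left(g,y \right)} = -8 + 6 = -2$)
$L{\left(b \right)} = 2 b \left(-368 + b\right)$ ($L{\left(b \right)} = \left(-368 + b\right) 2 b = 2 b \left(-368 + b\right)$)
$X{\left(I \right)} = 3$ ($X{\left(I \right)} = \left(-1\right) \left(-3\right) = 3$)
$\frac{1}{L{\left(K{\left(-1,4 \right)} \right)} + X{\left(G{\left(f{\left(3 \right)},6 \right)} \right)}} = \frac{1}{2 \left(-2\right) \left(-368 - 2\right) + 3} = \frac{1}{2 \left(-2\right) \left(-370\right) + 3} = \frac{1}{1480 + 3} = \frac{1}{1483}$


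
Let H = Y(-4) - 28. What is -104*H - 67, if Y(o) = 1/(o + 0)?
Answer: 2871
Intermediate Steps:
Y(o) = 1/o
H = -113/4 (H = 1/(-4) - 28 = -¼ - 28 = -113/4 ≈ -28.250)
-104*H - 67 = -104*(-113/4) - 67 = 2938 - 67 = 2871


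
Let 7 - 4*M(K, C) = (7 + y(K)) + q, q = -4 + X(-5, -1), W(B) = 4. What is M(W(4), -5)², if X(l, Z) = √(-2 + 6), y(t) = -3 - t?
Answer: 81/16 ≈ 5.0625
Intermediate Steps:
X(l, Z) = 2 (X(l, Z) = √4 = 2)
q = -2 (q = -4 + 2 = -2)
M(K, C) = 5/4 + K/4 (M(K, C) = 7/4 - ((7 + (-3 - K)) - 2)/4 = 7/4 - ((4 - K) - 2)/4 = 7/4 - (2 - K)/4 = 7/4 + (-½ + K/4) = 5/4 + K/4)
M(W(4), -5)² = (5/4 + (¼)*4)² = (5/4 + 1)² = (9/4)² = 81/16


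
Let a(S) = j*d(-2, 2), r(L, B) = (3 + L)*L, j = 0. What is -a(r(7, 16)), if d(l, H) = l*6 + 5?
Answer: 0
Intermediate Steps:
r(L, B) = L*(3 + L)
d(l, H) = 5 + 6*l (d(l, H) = 6*l + 5 = 5 + 6*l)
a(S) = 0 (a(S) = 0*(5 + 6*(-2)) = 0*(5 - 12) = 0*(-7) = 0)
-a(r(7, 16)) = -1*0 = 0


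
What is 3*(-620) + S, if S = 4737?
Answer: 2877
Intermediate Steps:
3*(-620) + S = 3*(-620) + 4737 = -1860 + 4737 = 2877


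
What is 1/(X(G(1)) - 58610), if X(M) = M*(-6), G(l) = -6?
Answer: -1/58574 ≈ -1.7072e-5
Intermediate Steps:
X(M) = -6*M
1/(X(G(1)) - 58610) = 1/(-6*(-6) - 58610) = 1/(36 - 58610) = 1/(-58574) = -1/58574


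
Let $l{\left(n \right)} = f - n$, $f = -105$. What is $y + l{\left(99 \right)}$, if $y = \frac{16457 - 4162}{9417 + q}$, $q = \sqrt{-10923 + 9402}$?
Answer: $- \frac{1198348375}{5912094} - \frac{31967 i}{5912094} \approx -202.69 - 0.0054071 i$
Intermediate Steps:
$q = 39 i$ ($q = \sqrt{-1521} = 39 i \approx 39.0 i$)
$y = \frac{2459 \left(9417 - 39 i\right)}{17736282}$ ($y = \frac{16457 - 4162}{9417 + 39 i} = 12295 \frac{9417 - 39 i}{88681410} = \frac{2459 \left(9417 - 39 i\right)}{17736282} \approx 1.3056 - 0.0054071 i$)
$l{\left(n \right)} = -105 - n$
$y + l{\left(99 \right)} = \left(\frac{7718801}{5912094} - \frac{31967 i}{5912094}\right) - 204 = - \frac{1198348375}{5912094} - \frac{31967 i}{5912094}$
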